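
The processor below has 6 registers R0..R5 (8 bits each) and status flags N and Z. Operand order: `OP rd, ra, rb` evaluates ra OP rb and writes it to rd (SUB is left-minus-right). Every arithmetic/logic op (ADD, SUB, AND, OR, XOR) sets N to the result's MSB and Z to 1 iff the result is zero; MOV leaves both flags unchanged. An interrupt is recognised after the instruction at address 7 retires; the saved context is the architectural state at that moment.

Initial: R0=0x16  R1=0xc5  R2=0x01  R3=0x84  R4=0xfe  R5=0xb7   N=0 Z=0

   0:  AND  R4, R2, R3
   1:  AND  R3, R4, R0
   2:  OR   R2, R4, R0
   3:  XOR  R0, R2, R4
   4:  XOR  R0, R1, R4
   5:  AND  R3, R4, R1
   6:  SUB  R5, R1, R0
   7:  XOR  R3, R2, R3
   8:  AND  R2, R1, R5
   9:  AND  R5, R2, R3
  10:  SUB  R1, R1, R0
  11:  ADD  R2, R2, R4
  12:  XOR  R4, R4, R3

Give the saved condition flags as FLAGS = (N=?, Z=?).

FLAGS = (N=0, Z=0)

after  0: R0=0x16 R1=0xc5 R2=0x01 R3=0x84 R4=0x00 R5=0xb7  N=0 Z=1
after  1: R0=0x16 R1=0xc5 R2=0x01 R3=0x00 R4=0x00 R5=0xb7  N=0 Z=1
after  2: R0=0x16 R1=0xc5 R2=0x16 R3=0x00 R4=0x00 R5=0xb7  N=0 Z=0
after  3: R0=0x16 R1=0xc5 R2=0x16 R3=0x00 R4=0x00 R5=0xb7  N=0 Z=0
after  4: R0=0xc5 R1=0xc5 R2=0x16 R3=0x00 R4=0x00 R5=0xb7  N=1 Z=0
after  5: R0=0xc5 R1=0xc5 R2=0x16 R3=0x00 R4=0x00 R5=0xb7  N=0 Z=1
after  6: R0=0xc5 R1=0xc5 R2=0x16 R3=0x00 R4=0x00 R5=0x00  N=0 Z=1
after  7: R0=0xc5 R1=0xc5 R2=0x16 R3=0x16 R4=0x00 R5=0x00  N=0 Z=0
-- IRQ taken; context saved, return-PC = 8 --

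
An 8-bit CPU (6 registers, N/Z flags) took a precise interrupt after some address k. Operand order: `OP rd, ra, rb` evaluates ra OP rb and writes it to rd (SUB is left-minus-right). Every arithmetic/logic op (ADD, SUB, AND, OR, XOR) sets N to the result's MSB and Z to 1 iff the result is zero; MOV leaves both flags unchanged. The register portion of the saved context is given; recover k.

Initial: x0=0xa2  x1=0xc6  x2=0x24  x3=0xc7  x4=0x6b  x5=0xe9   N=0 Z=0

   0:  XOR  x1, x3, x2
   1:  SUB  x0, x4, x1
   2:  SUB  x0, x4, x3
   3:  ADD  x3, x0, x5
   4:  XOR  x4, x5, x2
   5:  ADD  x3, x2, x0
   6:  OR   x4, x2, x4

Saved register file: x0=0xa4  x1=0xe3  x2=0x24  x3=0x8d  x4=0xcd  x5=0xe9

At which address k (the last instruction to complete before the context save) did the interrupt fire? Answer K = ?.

after  0: x0=0xa2 x1=0xe3 x2=0x24 x3=0xc7 x4=0x6b x5=0xe9  N=1 Z=0
after  1: x0=0x88 x1=0xe3 x2=0x24 x3=0xc7 x4=0x6b x5=0xe9  N=1 Z=0
after  2: x0=0xa4 x1=0xe3 x2=0x24 x3=0xc7 x4=0x6b x5=0xe9  N=1 Z=0
after  3: x0=0xa4 x1=0xe3 x2=0x24 x3=0x8d x4=0x6b x5=0xe9  N=1 Z=0
after  4: x0=0xa4 x1=0xe3 x2=0x24 x3=0x8d x4=0xcd x5=0xe9  N=1 Z=0
-- IRQ taken; context saved, return-PC = 5 --

K = 4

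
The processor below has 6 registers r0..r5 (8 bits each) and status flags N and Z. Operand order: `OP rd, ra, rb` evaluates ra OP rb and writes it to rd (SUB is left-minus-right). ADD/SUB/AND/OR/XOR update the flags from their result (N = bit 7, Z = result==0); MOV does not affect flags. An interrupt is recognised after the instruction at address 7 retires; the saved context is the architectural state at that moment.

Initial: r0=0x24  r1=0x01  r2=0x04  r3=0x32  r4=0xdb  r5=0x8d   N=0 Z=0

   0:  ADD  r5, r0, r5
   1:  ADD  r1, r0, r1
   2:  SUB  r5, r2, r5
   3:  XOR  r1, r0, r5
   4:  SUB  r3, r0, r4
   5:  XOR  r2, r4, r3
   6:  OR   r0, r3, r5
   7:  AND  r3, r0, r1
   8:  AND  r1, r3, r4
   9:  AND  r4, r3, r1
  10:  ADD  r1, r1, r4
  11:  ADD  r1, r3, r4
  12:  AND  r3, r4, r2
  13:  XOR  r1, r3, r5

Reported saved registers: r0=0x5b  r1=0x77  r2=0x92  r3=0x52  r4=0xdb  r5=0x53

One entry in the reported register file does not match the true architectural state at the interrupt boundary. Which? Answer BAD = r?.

after  0: r0=0x24 r1=0x01 r2=0x04 r3=0x32 r4=0xdb r5=0xb1  N=1 Z=0
after  1: r0=0x24 r1=0x25 r2=0x04 r3=0x32 r4=0xdb r5=0xb1  N=0 Z=0
after  2: r0=0x24 r1=0x25 r2=0x04 r3=0x32 r4=0xdb r5=0x53  N=0 Z=0
after  3: r0=0x24 r1=0x77 r2=0x04 r3=0x32 r4=0xdb r5=0x53  N=0 Z=0
after  4: r0=0x24 r1=0x77 r2=0x04 r3=0x49 r4=0xdb r5=0x53  N=0 Z=0
after  5: r0=0x24 r1=0x77 r2=0x92 r3=0x49 r4=0xdb r5=0x53  N=1 Z=0
after  6: r0=0x5b r1=0x77 r2=0x92 r3=0x49 r4=0xdb r5=0x53  N=0 Z=0
after  7: r0=0x5b r1=0x77 r2=0x92 r3=0x53 r4=0xdb r5=0x53  N=0 Z=0
-- IRQ taken; context saved, return-PC = 8 --
mismatch: r3: reported 0x52 vs actual 0x53

BAD = r3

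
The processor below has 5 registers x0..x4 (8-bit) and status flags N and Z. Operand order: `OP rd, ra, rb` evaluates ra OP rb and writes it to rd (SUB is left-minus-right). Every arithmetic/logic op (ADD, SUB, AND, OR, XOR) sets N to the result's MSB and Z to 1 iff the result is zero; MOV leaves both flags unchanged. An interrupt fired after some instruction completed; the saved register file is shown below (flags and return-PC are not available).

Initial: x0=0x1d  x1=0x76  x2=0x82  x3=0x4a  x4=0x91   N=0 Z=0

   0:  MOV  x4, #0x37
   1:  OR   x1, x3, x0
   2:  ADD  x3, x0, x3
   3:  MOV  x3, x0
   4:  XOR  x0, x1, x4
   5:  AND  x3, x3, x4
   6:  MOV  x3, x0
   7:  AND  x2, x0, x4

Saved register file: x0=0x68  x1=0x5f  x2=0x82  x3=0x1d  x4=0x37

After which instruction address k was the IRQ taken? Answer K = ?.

after  0: x0=0x1d x1=0x76 x2=0x82 x3=0x4a x4=0x37  N=0 Z=0
after  1: x0=0x1d x1=0x5f x2=0x82 x3=0x4a x4=0x37  N=0 Z=0
after  2: x0=0x1d x1=0x5f x2=0x82 x3=0x67 x4=0x37  N=0 Z=0
after  3: x0=0x1d x1=0x5f x2=0x82 x3=0x1d x4=0x37  N=0 Z=0
after  4: x0=0x68 x1=0x5f x2=0x82 x3=0x1d x4=0x37  N=0 Z=0
-- IRQ taken; context saved, return-PC = 5 --

K = 4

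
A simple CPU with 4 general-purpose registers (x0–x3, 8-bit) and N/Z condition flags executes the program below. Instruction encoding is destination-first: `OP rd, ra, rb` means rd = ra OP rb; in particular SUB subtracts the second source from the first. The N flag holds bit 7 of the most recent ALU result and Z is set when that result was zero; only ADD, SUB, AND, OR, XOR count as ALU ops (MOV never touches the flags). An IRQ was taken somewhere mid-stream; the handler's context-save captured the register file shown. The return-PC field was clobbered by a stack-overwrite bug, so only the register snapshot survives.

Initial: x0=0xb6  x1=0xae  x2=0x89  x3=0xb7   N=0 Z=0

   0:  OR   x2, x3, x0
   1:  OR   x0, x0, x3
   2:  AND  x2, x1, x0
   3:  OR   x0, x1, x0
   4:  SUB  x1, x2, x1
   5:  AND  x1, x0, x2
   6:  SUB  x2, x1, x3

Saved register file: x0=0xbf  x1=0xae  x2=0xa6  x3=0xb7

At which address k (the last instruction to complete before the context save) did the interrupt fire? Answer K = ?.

after  0: x0=0xb6 x1=0xae x2=0xb7 x3=0xb7  N=1 Z=0
after  1: x0=0xb7 x1=0xae x2=0xb7 x3=0xb7  N=1 Z=0
after  2: x0=0xb7 x1=0xae x2=0xa6 x3=0xb7  N=1 Z=0
after  3: x0=0xbf x1=0xae x2=0xa6 x3=0xb7  N=1 Z=0
-- IRQ taken; context saved, return-PC = 4 --

K = 3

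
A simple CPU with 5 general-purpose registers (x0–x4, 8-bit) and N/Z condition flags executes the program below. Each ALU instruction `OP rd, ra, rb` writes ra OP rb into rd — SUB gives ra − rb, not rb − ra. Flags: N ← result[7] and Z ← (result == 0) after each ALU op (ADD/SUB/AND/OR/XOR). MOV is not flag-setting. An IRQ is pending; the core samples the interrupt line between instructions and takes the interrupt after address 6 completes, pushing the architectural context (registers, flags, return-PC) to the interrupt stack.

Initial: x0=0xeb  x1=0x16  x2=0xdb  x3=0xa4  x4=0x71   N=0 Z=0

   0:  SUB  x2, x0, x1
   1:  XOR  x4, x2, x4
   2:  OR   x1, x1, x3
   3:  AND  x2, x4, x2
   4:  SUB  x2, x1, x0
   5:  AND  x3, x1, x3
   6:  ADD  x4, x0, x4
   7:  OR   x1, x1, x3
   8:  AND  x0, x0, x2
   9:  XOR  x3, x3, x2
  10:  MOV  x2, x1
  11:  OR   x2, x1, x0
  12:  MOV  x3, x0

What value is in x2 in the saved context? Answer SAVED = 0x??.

SAVED = 0xcb

after  0: x0=0xeb x1=0x16 x2=0xd5 x3=0xa4 x4=0x71  N=1 Z=0
after  1: x0=0xeb x1=0x16 x2=0xd5 x3=0xa4 x4=0xa4  N=1 Z=0
after  2: x0=0xeb x1=0xb6 x2=0xd5 x3=0xa4 x4=0xa4  N=1 Z=0
after  3: x0=0xeb x1=0xb6 x2=0x84 x3=0xa4 x4=0xa4  N=1 Z=0
after  4: x0=0xeb x1=0xb6 x2=0xcb x3=0xa4 x4=0xa4  N=1 Z=0
after  5: x0=0xeb x1=0xb6 x2=0xcb x3=0xa4 x4=0xa4  N=1 Z=0
after  6: x0=0xeb x1=0xb6 x2=0xcb x3=0xa4 x4=0x8f  N=1 Z=0
-- IRQ taken; context saved, return-PC = 7 --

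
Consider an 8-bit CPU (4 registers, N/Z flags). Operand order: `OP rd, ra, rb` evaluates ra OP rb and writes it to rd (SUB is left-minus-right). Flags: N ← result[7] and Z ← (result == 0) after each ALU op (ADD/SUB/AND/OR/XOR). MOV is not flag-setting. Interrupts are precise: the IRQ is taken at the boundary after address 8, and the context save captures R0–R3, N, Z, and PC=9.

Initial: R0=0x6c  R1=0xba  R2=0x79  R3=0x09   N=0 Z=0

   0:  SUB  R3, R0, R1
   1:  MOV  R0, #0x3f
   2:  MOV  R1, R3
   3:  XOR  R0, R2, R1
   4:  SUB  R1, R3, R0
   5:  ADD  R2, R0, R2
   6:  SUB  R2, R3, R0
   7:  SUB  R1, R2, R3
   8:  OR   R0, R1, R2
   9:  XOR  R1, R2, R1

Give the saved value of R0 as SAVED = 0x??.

SAVED = 0xf7

after  0: R0=0x6c R1=0xba R2=0x79 R3=0xb2  N=1 Z=0
after  1: R0=0x3f R1=0xba R2=0x79 R3=0xb2  N=1 Z=0
after  2: R0=0x3f R1=0xb2 R2=0x79 R3=0xb2  N=1 Z=0
after  3: R0=0xcb R1=0xb2 R2=0x79 R3=0xb2  N=1 Z=0
after  4: R0=0xcb R1=0xe7 R2=0x79 R3=0xb2  N=1 Z=0
after  5: R0=0xcb R1=0xe7 R2=0x44 R3=0xb2  N=0 Z=0
after  6: R0=0xcb R1=0xe7 R2=0xe7 R3=0xb2  N=1 Z=0
after  7: R0=0xcb R1=0x35 R2=0xe7 R3=0xb2  N=0 Z=0
after  8: R0=0xf7 R1=0x35 R2=0xe7 R3=0xb2  N=1 Z=0
-- IRQ taken; context saved, return-PC = 9 --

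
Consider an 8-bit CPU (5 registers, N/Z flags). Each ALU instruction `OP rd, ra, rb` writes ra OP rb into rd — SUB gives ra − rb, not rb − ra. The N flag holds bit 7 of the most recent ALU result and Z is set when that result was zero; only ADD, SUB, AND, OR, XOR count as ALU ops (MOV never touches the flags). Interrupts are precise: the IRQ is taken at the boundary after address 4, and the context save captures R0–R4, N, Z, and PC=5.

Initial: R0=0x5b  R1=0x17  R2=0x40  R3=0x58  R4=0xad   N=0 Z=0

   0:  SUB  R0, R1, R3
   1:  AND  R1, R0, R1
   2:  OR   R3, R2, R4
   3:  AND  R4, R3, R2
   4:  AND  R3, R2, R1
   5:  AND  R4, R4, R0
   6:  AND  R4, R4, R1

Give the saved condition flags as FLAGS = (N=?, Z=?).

after  0: R0=0xbf R1=0x17 R2=0x40 R3=0x58 R4=0xad  N=1 Z=0
after  1: R0=0xbf R1=0x17 R2=0x40 R3=0x58 R4=0xad  N=0 Z=0
after  2: R0=0xbf R1=0x17 R2=0x40 R3=0xed R4=0xad  N=1 Z=0
after  3: R0=0xbf R1=0x17 R2=0x40 R3=0xed R4=0x40  N=0 Z=0
after  4: R0=0xbf R1=0x17 R2=0x40 R3=0x00 R4=0x40  N=0 Z=1
-- IRQ taken; context saved, return-PC = 5 --

FLAGS = (N=0, Z=1)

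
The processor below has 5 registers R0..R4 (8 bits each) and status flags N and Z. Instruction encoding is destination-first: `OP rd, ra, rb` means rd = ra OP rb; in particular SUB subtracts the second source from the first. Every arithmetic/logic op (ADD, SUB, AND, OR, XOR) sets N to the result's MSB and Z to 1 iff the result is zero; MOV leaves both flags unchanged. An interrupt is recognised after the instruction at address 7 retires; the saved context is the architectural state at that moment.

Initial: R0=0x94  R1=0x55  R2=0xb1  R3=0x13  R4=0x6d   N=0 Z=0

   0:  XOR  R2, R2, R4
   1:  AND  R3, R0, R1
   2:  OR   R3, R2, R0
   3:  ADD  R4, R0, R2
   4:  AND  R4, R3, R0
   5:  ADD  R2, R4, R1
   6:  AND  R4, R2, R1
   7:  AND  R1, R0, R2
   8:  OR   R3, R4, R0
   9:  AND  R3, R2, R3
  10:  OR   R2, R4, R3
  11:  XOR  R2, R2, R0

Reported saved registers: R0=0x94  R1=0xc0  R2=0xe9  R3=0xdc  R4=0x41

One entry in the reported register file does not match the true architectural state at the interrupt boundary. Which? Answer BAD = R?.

after  0: R0=0x94 R1=0x55 R2=0xdc R3=0x13 R4=0x6d  N=1 Z=0
after  1: R0=0x94 R1=0x55 R2=0xdc R3=0x14 R4=0x6d  N=0 Z=0
after  2: R0=0x94 R1=0x55 R2=0xdc R3=0xdc R4=0x6d  N=1 Z=0
after  3: R0=0x94 R1=0x55 R2=0xdc R3=0xdc R4=0x70  N=0 Z=0
after  4: R0=0x94 R1=0x55 R2=0xdc R3=0xdc R4=0x94  N=1 Z=0
after  5: R0=0x94 R1=0x55 R2=0xe9 R3=0xdc R4=0x94  N=1 Z=0
after  6: R0=0x94 R1=0x55 R2=0xe9 R3=0xdc R4=0x41  N=0 Z=0
after  7: R0=0x94 R1=0x80 R2=0xe9 R3=0xdc R4=0x41  N=1 Z=0
-- IRQ taken; context saved, return-PC = 8 --
mismatch: R1: reported 0xc0 vs actual 0x80

BAD = R1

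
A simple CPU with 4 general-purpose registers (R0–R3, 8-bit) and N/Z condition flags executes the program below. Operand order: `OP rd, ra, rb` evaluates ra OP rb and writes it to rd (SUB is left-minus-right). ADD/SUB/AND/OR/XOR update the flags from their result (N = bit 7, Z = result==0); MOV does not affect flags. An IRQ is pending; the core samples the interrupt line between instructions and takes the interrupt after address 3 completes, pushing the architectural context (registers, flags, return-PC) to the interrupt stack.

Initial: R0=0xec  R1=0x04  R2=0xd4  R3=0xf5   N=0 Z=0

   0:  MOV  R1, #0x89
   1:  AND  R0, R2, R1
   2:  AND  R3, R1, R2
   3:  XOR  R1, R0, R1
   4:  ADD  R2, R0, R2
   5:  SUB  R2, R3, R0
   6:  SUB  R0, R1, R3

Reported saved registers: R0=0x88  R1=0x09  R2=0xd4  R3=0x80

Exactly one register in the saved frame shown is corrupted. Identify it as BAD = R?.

after  0: R0=0xec R1=0x89 R2=0xd4 R3=0xf5  N=0 Z=0
after  1: R0=0x80 R1=0x89 R2=0xd4 R3=0xf5  N=1 Z=0
after  2: R0=0x80 R1=0x89 R2=0xd4 R3=0x80  N=1 Z=0
after  3: R0=0x80 R1=0x09 R2=0xd4 R3=0x80  N=0 Z=0
-- IRQ taken; context saved, return-PC = 4 --
mismatch: R0: reported 0x88 vs actual 0x80

BAD = R0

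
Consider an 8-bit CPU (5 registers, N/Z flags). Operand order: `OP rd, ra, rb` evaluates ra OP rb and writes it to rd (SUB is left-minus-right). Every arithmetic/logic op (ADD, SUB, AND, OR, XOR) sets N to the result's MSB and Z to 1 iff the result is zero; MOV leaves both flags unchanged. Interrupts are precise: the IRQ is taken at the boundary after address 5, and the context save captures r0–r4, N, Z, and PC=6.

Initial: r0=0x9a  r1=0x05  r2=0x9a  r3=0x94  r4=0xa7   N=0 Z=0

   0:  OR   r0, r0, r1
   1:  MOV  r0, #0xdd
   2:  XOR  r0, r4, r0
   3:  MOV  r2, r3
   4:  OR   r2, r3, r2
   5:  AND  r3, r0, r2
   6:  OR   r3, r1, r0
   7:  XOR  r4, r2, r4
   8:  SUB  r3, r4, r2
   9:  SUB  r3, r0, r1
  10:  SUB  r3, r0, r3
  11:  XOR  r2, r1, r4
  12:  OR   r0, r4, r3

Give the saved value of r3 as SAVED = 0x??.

after  0: r0=0x9f r1=0x05 r2=0x9a r3=0x94 r4=0xa7  N=1 Z=0
after  1: r0=0xdd r1=0x05 r2=0x9a r3=0x94 r4=0xa7  N=1 Z=0
after  2: r0=0x7a r1=0x05 r2=0x9a r3=0x94 r4=0xa7  N=0 Z=0
after  3: r0=0x7a r1=0x05 r2=0x94 r3=0x94 r4=0xa7  N=0 Z=0
after  4: r0=0x7a r1=0x05 r2=0x94 r3=0x94 r4=0xa7  N=1 Z=0
after  5: r0=0x7a r1=0x05 r2=0x94 r3=0x10 r4=0xa7  N=0 Z=0
-- IRQ taken; context saved, return-PC = 6 --

SAVED = 0x10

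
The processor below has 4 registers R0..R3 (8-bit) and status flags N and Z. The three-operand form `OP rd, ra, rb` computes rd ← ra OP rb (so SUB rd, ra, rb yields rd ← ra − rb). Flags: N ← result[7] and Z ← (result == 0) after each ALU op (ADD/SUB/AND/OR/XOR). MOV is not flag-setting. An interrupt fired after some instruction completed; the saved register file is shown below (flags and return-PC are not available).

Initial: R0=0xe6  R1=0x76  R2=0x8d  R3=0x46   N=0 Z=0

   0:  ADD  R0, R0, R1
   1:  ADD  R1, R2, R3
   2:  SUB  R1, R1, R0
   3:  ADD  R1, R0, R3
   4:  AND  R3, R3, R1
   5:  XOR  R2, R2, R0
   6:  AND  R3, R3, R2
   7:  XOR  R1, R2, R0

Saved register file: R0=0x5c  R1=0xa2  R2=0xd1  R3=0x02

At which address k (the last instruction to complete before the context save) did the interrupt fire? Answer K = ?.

K = 5

after  0: R0=0x5c R1=0x76 R2=0x8d R3=0x46  N=0 Z=0
after  1: R0=0x5c R1=0xd3 R2=0x8d R3=0x46  N=1 Z=0
after  2: R0=0x5c R1=0x77 R2=0x8d R3=0x46  N=0 Z=0
after  3: R0=0x5c R1=0xa2 R2=0x8d R3=0x46  N=1 Z=0
after  4: R0=0x5c R1=0xa2 R2=0x8d R3=0x02  N=0 Z=0
after  5: R0=0x5c R1=0xa2 R2=0xd1 R3=0x02  N=1 Z=0
-- IRQ taken; context saved, return-PC = 6 --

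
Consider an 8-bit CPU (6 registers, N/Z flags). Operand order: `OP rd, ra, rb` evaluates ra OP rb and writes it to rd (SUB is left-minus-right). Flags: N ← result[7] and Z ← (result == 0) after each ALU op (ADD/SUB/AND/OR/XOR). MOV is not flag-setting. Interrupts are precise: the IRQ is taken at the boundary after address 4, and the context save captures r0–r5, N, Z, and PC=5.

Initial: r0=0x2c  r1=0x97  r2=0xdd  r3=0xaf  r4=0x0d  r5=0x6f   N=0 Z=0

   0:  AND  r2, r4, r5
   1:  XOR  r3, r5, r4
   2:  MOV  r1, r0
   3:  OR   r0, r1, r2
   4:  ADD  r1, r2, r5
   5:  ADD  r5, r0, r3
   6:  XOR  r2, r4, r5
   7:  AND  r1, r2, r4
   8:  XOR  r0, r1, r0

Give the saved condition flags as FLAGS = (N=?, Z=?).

FLAGS = (N=0, Z=0)

after  0: r0=0x2c r1=0x97 r2=0x0d r3=0xaf r4=0x0d r5=0x6f  N=0 Z=0
after  1: r0=0x2c r1=0x97 r2=0x0d r3=0x62 r4=0x0d r5=0x6f  N=0 Z=0
after  2: r0=0x2c r1=0x2c r2=0x0d r3=0x62 r4=0x0d r5=0x6f  N=0 Z=0
after  3: r0=0x2d r1=0x2c r2=0x0d r3=0x62 r4=0x0d r5=0x6f  N=0 Z=0
after  4: r0=0x2d r1=0x7c r2=0x0d r3=0x62 r4=0x0d r5=0x6f  N=0 Z=0
-- IRQ taken; context saved, return-PC = 5 --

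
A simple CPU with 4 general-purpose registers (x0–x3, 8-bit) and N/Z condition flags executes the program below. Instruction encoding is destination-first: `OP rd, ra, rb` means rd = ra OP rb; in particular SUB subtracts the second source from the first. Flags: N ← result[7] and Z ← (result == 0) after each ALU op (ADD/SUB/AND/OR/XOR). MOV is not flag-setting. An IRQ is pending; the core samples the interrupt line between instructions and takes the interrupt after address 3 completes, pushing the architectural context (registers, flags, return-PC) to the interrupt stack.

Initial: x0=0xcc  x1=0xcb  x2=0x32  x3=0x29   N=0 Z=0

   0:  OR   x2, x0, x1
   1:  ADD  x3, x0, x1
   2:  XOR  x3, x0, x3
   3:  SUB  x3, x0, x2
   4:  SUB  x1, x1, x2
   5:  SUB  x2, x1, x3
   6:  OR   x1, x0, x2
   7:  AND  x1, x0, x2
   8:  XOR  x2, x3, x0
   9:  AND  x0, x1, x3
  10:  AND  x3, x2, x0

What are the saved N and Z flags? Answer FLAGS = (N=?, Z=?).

FLAGS = (N=1, Z=0)

after  0: x0=0xcc x1=0xcb x2=0xcf x3=0x29  N=1 Z=0
after  1: x0=0xcc x1=0xcb x2=0xcf x3=0x97  N=1 Z=0
after  2: x0=0xcc x1=0xcb x2=0xcf x3=0x5b  N=0 Z=0
after  3: x0=0xcc x1=0xcb x2=0xcf x3=0xfd  N=1 Z=0
-- IRQ taken; context saved, return-PC = 4 --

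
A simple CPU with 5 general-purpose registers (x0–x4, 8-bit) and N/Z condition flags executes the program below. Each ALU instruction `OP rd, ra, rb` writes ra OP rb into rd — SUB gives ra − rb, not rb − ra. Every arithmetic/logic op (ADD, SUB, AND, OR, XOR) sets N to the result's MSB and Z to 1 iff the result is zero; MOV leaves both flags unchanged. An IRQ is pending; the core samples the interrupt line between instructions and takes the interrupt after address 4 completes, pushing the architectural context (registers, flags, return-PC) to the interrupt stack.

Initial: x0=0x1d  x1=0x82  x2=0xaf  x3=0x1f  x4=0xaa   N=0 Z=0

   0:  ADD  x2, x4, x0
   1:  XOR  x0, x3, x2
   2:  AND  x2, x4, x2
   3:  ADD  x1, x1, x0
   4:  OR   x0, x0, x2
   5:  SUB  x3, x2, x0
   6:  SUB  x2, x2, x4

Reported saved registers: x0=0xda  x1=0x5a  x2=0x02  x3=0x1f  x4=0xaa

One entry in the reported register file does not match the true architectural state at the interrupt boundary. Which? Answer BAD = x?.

BAD = x2

after  0: x0=0x1d x1=0x82 x2=0xc7 x3=0x1f x4=0xaa  N=1 Z=0
after  1: x0=0xd8 x1=0x82 x2=0xc7 x3=0x1f x4=0xaa  N=1 Z=0
after  2: x0=0xd8 x1=0x82 x2=0x82 x3=0x1f x4=0xaa  N=1 Z=0
after  3: x0=0xd8 x1=0x5a x2=0x82 x3=0x1f x4=0xaa  N=0 Z=0
after  4: x0=0xda x1=0x5a x2=0x82 x3=0x1f x4=0xaa  N=1 Z=0
-- IRQ taken; context saved, return-PC = 5 --
mismatch: x2: reported 0x02 vs actual 0x82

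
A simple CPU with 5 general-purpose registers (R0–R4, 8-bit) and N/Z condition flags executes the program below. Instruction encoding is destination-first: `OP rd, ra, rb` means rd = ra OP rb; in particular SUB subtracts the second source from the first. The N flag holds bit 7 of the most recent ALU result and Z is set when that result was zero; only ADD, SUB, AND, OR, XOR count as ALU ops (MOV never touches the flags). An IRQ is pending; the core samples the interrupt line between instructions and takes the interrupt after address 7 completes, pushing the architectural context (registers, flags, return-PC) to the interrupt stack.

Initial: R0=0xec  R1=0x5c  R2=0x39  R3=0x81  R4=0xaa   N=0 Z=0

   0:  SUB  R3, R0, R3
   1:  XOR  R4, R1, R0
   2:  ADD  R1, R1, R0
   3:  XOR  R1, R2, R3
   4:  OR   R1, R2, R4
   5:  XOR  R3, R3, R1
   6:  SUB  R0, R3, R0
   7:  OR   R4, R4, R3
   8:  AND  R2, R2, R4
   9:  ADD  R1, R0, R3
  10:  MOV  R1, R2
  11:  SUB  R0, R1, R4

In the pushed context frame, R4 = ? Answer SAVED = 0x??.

SAVED = 0xf2

after  0: R0=0xec R1=0x5c R2=0x39 R3=0x6b R4=0xaa  N=0 Z=0
after  1: R0=0xec R1=0x5c R2=0x39 R3=0x6b R4=0xb0  N=1 Z=0
after  2: R0=0xec R1=0x48 R2=0x39 R3=0x6b R4=0xb0  N=0 Z=0
after  3: R0=0xec R1=0x52 R2=0x39 R3=0x6b R4=0xb0  N=0 Z=0
after  4: R0=0xec R1=0xb9 R2=0x39 R3=0x6b R4=0xb0  N=1 Z=0
after  5: R0=0xec R1=0xb9 R2=0x39 R3=0xd2 R4=0xb0  N=1 Z=0
after  6: R0=0xe6 R1=0xb9 R2=0x39 R3=0xd2 R4=0xb0  N=1 Z=0
after  7: R0=0xe6 R1=0xb9 R2=0x39 R3=0xd2 R4=0xf2  N=1 Z=0
-- IRQ taken; context saved, return-PC = 8 --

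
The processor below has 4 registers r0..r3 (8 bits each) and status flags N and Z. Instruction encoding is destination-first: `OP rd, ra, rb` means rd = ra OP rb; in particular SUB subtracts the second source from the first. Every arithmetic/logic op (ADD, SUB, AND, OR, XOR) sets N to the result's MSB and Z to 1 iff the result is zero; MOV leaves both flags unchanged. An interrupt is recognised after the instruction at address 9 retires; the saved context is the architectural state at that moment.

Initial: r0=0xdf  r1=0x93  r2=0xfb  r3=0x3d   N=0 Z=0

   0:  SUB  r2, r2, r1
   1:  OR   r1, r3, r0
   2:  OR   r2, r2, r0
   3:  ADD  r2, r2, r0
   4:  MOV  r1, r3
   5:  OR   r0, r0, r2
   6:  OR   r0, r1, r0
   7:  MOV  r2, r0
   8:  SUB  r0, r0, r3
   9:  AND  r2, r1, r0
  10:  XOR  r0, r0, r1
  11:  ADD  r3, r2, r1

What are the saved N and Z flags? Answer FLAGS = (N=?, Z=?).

after  0: r0=0xdf r1=0x93 r2=0x68 r3=0x3d  N=0 Z=0
after  1: r0=0xdf r1=0xff r2=0x68 r3=0x3d  N=1 Z=0
after  2: r0=0xdf r1=0xff r2=0xff r3=0x3d  N=1 Z=0
after  3: r0=0xdf r1=0xff r2=0xde r3=0x3d  N=1 Z=0
after  4: r0=0xdf r1=0x3d r2=0xde r3=0x3d  N=1 Z=0
after  5: r0=0xdf r1=0x3d r2=0xde r3=0x3d  N=1 Z=0
after  6: r0=0xff r1=0x3d r2=0xde r3=0x3d  N=1 Z=0
after  7: r0=0xff r1=0x3d r2=0xff r3=0x3d  N=1 Z=0
after  8: r0=0xc2 r1=0x3d r2=0xff r3=0x3d  N=1 Z=0
after  9: r0=0xc2 r1=0x3d r2=0x00 r3=0x3d  N=0 Z=1
-- IRQ taken; context saved, return-PC = 10 --

FLAGS = (N=0, Z=1)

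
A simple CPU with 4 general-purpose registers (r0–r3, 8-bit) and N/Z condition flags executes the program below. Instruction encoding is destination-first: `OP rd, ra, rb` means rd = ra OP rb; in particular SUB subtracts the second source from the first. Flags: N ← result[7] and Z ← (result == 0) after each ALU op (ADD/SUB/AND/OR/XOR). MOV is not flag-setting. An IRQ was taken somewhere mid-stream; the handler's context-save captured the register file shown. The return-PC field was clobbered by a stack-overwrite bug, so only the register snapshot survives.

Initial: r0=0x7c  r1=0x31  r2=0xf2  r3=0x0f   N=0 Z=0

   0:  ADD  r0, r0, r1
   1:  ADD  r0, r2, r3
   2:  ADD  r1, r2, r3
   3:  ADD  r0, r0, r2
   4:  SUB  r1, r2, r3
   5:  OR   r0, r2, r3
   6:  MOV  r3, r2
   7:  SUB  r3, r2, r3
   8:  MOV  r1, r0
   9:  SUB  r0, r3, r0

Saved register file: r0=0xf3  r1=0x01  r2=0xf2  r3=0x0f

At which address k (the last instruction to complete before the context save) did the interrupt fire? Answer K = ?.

K = 3

after  0: r0=0xad r1=0x31 r2=0xf2 r3=0x0f  N=1 Z=0
after  1: r0=0x01 r1=0x31 r2=0xf2 r3=0x0f  N=0 Z=0
after  2: r0=0x01 r1=0x01 r2=0xf2 r3=0x0f  N=0 Z=0
after  3: r0=0xf3 r1=0x01 r2=0xf2 r3=0x0f  N=1 Z=0
-- IRQ taken; context saved, return-PC = 4 --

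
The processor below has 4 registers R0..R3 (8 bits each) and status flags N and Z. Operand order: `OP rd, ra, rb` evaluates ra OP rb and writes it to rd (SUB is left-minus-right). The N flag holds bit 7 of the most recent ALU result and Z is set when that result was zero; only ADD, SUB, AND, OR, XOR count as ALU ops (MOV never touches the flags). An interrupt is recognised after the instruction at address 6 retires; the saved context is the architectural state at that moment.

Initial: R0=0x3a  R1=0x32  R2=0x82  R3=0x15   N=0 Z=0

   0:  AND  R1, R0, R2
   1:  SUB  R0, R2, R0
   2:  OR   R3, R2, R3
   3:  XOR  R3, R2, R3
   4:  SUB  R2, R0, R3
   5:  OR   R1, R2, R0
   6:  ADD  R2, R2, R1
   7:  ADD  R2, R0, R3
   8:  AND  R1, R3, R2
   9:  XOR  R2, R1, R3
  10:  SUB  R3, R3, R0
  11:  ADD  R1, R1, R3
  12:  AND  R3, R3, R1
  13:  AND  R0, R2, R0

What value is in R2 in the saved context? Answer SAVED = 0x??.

SAVED = 0xae

after  0: R0=0x3a R1=0x02 R2=0x82 R3=0x15  N=0 Z=0
after  1: R0=0x48 R1=0x02 R2=0x82 R3=0x15  N=0 Z=0
after  2: R0=0x48 R1=0x02 R2=0x82 R3=0x97  N=1 Z=0
after  3: R0=0x48 R1=0x02 R2=0x82 R3=0x15  N=0 Z=0
after  4: R0=0x48 R1=0x02 R2=0x33 R3=0x15  N=0 Z=0
after  5: R0=0x48 R1=0x7b R2=0x33 R3=0x15  N=0 Z=0
after  6: R0=0x48 R1=0x7b R2=0xae R3=0x15  N=1 Z=0
-- IRQ taken; context saved, return-PC = 7 --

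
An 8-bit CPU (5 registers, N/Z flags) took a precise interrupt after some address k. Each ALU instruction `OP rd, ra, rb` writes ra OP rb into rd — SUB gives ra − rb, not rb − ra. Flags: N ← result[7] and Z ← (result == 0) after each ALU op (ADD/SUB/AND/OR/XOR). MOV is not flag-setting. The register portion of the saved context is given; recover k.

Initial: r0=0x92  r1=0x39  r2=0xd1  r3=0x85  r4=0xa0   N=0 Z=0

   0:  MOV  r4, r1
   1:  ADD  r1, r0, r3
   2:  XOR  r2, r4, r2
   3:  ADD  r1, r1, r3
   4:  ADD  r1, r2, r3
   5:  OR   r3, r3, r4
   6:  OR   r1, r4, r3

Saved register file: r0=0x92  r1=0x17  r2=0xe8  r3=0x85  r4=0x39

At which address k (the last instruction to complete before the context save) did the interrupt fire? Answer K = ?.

K = 2

after  0: r0=0x92 r1=0x39 r2=0xd1 r3=0x85 r4=0x39  N=0 Z=0
after  1: r0=0x92 r1=0x17 r2=0xd1 r3=0x85 r4=0x39  N=0 Z=0
after  2: r0=0x92 r1=0x17 r2=0xe8 r3=0x85 r4=0x39  N=1 Z=0
-- IRQ taken; context saved, return-PC = 3 --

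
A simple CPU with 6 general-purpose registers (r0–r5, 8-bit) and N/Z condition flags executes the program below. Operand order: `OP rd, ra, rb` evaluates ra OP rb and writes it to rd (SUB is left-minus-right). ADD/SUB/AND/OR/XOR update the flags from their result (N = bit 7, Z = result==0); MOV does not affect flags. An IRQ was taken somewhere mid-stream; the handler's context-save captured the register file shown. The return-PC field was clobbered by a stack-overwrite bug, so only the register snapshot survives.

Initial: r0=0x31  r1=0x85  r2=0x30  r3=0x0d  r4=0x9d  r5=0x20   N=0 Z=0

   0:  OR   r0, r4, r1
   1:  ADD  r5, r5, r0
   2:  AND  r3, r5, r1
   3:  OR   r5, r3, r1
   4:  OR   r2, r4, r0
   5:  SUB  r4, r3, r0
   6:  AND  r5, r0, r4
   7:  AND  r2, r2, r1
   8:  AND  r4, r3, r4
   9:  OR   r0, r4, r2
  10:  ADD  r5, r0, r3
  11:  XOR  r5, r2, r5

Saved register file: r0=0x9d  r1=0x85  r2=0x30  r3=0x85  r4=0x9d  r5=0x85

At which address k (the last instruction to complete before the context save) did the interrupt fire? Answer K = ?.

K = 3

after  0: r0=0x9d r1=0x85 r2=0x30 r3=0x0d r4=0x9d r5=0x20  N=1 Z=0
after  1: r0=0x9d r1=0x85 r2=0x30 r3=0x0d r4=0x9d r5=0xbd  N=1 Z=0
after  2: r0=0x9d r1=0x85 r2=0x30 r3=0x85 r4=0x9d r5=0xbd  N=1 Z=0
after  3: r0=0x9d r1=0x85 r2=0x30 r3=0x85 r4=0x9d r5=0x85  N=1 Z=0
-- IRQ taken; context saved, return-PC = 4 --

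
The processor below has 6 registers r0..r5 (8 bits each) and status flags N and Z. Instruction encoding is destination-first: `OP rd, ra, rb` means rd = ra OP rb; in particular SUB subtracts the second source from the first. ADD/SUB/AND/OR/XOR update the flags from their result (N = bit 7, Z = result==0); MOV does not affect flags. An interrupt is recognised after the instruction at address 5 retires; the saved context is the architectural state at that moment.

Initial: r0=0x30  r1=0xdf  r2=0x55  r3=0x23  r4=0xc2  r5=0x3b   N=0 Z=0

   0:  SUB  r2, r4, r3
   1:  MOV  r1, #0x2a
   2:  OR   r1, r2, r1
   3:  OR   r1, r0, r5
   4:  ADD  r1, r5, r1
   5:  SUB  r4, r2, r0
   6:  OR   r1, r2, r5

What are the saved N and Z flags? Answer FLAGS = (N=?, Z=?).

after  0: r0=0x30 r1=0xdf r2=0x9f r3=0x23 r4=0xc2 r5=0x3b  N=1 Z=0
after  1: r0=0x30 r1=0x2a r2=0x9f r3=0x23 r4=0xc2 r5=0x3b  N=1 Z=0
after  2: r0=0x30 r1=0xbf r2=0x9f r3=0x23 r4=0xc2 r5=0x3b  N=1 Z=0
after  3: r0=0x30 r1=0x3b r2=0x9f r3=0x23 r4=0xc2 r5=0x3b  N=0 Z=0
after  4: r0=0x30 r1=0x76 r2=0x9f r3=0x23 r4=0xc2 r5=0x3b  N=0 Z=0
after  5: r0=0x30 r1=0x76 r2=0x9f r3=0x23 r4=0x6f r5=0x3b  N=0 Z=0
-- IRQ taken; context saved, return-PC = 6 --

FLAGS = (N=0, Z=0)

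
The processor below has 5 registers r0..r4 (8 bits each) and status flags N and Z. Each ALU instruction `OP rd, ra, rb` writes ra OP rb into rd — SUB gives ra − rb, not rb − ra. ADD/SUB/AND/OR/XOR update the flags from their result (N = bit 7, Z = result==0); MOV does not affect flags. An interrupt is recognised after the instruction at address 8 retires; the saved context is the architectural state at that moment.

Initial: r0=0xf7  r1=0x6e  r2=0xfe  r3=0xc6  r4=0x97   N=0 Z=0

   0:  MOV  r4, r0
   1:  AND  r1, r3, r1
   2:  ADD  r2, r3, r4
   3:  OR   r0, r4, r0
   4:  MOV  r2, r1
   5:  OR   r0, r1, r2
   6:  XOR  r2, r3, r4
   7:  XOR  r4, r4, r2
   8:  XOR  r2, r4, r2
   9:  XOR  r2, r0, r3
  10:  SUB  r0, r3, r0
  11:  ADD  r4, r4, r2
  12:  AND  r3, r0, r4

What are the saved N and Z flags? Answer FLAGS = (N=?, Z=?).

after  0: r0=0xf7 r1=0x6e r2=0xfe r3=0xc6 r4=0xf7  N=0 Z=0
after  1: r0=0xf7 r1=0x46 r2=0xfe r3=0xc6 r4=0xf7  N=0 Z=0
after  2: r0=0xf7 r1=0x46 r2=0xbd r3=0xc6 r4=0xf7  N=1 Z=0
after  3: r0=0xf7 r1=0x46 r2=0xbd r3=0xc6 r4=0xf7  N=1 Z=0
after  4: r0=0xf7 r1=0x46 r2=0x46 r3=0xc6 r4=0xf7  N=1 Z=0
after  5: r0=0x46 r1=0x46 r2=0x46 r3=0xc6 r4=0xf7  N=0 Z=0
after  6: r0=0x46 r1=0x46 r2=0x31 r3=0xc6 r4=0xf7  N=0 Z=0
after  7: r0=0x46 r1=0x46 r2=0x31 r3=0xc6 r4=0xc6  N=1 Z=0
after  8: r0=0x46 r1=0x46 r2=0xf7 r3=0xc6 r4=0xc6  N=1 Z=0
-- IRQ taken; context saved, return-PC = 9 --

FLAGS = (N=1, Z=0)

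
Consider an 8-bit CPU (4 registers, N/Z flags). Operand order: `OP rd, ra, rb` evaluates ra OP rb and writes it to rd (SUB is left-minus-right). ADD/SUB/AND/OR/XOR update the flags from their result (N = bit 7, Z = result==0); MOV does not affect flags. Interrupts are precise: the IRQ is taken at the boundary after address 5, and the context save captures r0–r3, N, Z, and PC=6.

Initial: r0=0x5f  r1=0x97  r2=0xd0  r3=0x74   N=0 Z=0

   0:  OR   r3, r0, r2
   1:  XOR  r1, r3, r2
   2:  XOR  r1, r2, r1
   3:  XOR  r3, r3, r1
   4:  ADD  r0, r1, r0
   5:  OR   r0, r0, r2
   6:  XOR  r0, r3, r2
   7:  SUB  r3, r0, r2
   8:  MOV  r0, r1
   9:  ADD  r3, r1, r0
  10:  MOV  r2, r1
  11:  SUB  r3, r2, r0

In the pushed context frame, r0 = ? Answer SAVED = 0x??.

SAVED = 0xfe

after  0: r0=0x5f r1=0x97 r2=0xd0 r3=0xdf  N=1 Z=0
after  1: r0=0x5f r1=0x0f r2=0xd0 r3=0xdf  N=0 Z=0
after  2: r0=0x5f r1=0xdf r2=0xd0 r3=0xdf  N=1 Z=0
after  3: r0=0x5f r1=0xdf r2=0xd0 r3=0x00  N=0 Z=1
after  4: r0=0x3e r1=0xdf r2=0xd0 r3=0x00  N=0 Z=0
after  5: r0=0xfe r1=0xdf r2=0xd0 r3=0x00  N=1 Z=0
-- IRQ taken; context saved, return-PC = 6 --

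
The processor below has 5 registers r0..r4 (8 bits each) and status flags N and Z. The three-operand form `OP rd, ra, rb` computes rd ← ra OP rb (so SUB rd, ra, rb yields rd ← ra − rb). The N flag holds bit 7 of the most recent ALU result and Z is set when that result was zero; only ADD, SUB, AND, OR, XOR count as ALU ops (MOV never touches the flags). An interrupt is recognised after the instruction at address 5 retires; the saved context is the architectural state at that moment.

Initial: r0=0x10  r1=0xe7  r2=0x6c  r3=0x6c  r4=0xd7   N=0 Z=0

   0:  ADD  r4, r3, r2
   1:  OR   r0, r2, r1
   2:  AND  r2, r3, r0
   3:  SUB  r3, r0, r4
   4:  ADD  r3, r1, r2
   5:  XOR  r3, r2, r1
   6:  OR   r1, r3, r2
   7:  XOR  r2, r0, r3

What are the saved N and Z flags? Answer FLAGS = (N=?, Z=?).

FLAGS = (N=1, Z=0)

after  0: r0=0x10 r1=0xe7 r2=0x6c r3=0x6c r4=0xd8  N=1 Z=0
after  1: r0=0xef r1=0xe7 r2=0x6c r3=0x6c r4=0xd8  N=1 Z=0
after  2: r0=0xef r1=0xe7 r2=0x6c r3=0x6c r4=0xd8  N=0 Z=0
after  3: r0=0xef r1=0xe7 r2=0x6c r3=0x17 r4=0xd8  N=0 Z=0
after  4: r0=0xef r1=0xe7 r2=0x6c r3=0x53 r4=0xd8  N=0 Z=0
after  5: r0=0xef r1=0xe7 r2=0x6c r3=0x8b r4=0xd8  N=1 Z=0
-- IRQ taken; context saved, return-PC = 6 --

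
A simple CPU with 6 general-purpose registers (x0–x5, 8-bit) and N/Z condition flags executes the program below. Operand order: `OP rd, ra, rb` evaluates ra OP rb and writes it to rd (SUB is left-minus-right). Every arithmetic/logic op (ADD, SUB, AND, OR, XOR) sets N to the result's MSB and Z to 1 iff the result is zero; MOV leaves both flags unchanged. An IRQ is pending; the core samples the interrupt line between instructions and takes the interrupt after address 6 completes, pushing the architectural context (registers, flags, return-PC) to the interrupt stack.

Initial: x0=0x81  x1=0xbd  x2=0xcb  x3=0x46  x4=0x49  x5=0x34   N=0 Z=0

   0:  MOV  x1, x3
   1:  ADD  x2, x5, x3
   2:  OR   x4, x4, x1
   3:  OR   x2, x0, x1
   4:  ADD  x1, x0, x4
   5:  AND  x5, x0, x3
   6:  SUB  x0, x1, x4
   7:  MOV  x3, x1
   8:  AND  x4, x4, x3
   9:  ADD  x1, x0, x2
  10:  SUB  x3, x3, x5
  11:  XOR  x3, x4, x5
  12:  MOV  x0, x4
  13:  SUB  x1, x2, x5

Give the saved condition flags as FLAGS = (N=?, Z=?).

FLAGS = (N=1, Z=0)

after  0: x0=0x81 x1=0x46 x2=0xcb x3=0x46 x4=0x49 x5=0x34  N=0 Z=0
after  1: x0=0x81 x1=0x46 x2=0x7a x3=0x46 x4=0x49 x5=0x34  N=0 Z=0
after  2: x0=0x81 x1=0x46 x2=0x7a x3=0x46 x4=0x4f x5=0x34  N=0 Z=0
after  3: x0=0x81 x1=0x46 x2=0xc7 x3=0x46 x4=0x4f x5=0x34  N=1 Z=0
after  4: x0=0x81 x1=0xd0 x2=0xc7 x3=0x46 x4=0x4f x5=0x34  N=1 Z=0
after  5: x0=0x81 x1=0xd0 x2=0xc7 x3=0x46 x4=0x4f x5=0x00  N=0 Z=1
after  6: x0=0x81 x1=0xd0 x2=0xc7 x3=0x46 x4=0x4f x5=0x00  N=1 Z=0
-- IRQ taken; context saved, return-PC = 7 --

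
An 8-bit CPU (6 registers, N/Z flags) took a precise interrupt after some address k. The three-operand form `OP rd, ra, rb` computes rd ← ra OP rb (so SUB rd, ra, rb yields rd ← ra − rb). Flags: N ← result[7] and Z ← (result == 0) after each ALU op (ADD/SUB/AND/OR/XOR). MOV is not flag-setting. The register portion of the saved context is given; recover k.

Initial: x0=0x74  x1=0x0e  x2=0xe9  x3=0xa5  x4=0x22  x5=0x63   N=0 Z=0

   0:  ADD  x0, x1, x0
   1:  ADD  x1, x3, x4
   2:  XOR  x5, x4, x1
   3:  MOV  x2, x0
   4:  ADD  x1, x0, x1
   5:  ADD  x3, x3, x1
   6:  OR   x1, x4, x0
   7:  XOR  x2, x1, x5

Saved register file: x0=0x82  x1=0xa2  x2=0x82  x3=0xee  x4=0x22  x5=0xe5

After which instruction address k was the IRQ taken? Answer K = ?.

after  0: x0=0x82 x1=0x0e x2=0xe9 x3=0xa5 x4=0x22 x5=0x63  N=1 Z=0
after  1: x0=0x82 x1=0xc7 x2=0xe9 x3=0xa5 x4=0x22 x5=0x63  N=1 Z=0
after  2: x0=0x82 x1=0xc7 x2=0xe9 x3=0xa5 x4=0x22 x5=0xe5  N=1 Z=0
after  3: x0=0x82 x1=0xc7 x2=0x82 x3=0xa5 x4=0x22 x5=0xe5  N=1 Z=0
after  4: x0=0x82 x1=0x49 x2=0x82 x3=0xa5 x4=0x22 x5=0xe5  N=0 Z=0
after  5: x0=0x82 x1=0x49 x2=0x82 x3=0xee x4=0x22 x5=0xe5  N=1 Z=0
after  6: x0=0x82 x1=0xa2 x2=0x82 x3=0xee x4=0x22 x5=0xe5  N=1 Z=0
-- IRQ taken; context saved, return-PC = 7 --

K = 6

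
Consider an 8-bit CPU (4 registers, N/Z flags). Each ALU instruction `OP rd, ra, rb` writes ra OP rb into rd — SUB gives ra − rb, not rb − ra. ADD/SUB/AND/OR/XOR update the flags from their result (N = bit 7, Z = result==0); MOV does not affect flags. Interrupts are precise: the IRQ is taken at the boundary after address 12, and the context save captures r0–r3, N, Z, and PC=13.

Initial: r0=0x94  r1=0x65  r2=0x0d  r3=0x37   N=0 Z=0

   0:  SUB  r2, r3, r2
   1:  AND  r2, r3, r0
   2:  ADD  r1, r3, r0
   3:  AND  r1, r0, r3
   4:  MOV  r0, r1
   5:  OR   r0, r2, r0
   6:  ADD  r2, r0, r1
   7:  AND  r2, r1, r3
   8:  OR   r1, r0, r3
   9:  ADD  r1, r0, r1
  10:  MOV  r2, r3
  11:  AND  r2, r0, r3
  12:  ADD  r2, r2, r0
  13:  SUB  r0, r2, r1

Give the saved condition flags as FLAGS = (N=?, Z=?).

FLAGS = (N=0, Z=0)

after  0: r0=0x94 r1=0x65 r2=0x2a r3=0x37  N=0 Z=0
after  1: r0=0x94 r1=0x65 r2=0x14 r3=0x37  N=0 Z=0
after  2: r0=0x94 r1=0xcb r2=0x14 r3=0x37  N=1 Z=0
after  3: r0=0x94 r1=0x14 r2=0x14 r3=0x37  N=0 Z=0
after  4: r0=0x14 r1=0x14 r2=0x14 r3=0x37  N=0 Z=0
after  5: r0=0x14 r1=0x14 r2=0x14 r3=0x37  N=0 Z=0
after  6: r0=0x14 r1=0x14 r2=0x28 r3=0x37  N=0 Z=0
after  7: r0=0x14 r1=0x14 r2=0x14 r3=0x37  N=0 Z=0
after  8: r0=0x14 r1=0x37 r2=0x14 r3=0x37  N=0 Z=0
after  9: r0=0x14 r1=0x4b r2=0x14 r3=0x37  N=0 Z=0
after 10: r0=0x14 r1=0x4b r2=0x37 r3=0x37  N=0 Z=0
after 11: r0=0x14 r1=0x4b r2=0x14 r3=0x37  N=0 Z=0
after 12: r0=0x14 r1=0x4b r2=0x28 r3=0x37  N=0 Z=0
-- IRQ taken; context saved, return-PC = 13 --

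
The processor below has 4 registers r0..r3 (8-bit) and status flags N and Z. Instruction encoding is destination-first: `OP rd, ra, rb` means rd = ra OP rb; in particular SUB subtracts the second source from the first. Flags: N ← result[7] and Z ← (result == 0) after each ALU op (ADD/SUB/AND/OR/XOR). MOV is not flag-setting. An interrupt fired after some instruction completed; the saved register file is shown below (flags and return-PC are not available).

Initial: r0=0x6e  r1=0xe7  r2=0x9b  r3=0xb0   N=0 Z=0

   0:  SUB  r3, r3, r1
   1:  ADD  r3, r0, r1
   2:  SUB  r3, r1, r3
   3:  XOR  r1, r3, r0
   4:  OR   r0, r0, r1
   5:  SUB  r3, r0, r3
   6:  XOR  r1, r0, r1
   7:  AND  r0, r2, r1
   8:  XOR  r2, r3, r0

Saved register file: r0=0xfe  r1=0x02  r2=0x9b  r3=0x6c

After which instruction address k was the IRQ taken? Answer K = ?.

K = 6

after  0: r0=0x6e r1=0xe7 r2=0x9b r3=0xc9  N=1 Z=0
after  1: r0=0x6e r1=0xe7 r2=0x9b r3=0x55  N=0 Z=0
after  2: r0=0x6e r1=0xe7 r2=0x9b r3=0x92  N=1 Z=0
after  3: r0=0x6e r1=0xfc r2=0x9b r3=0x92  N=1 Z=0
after  4: r0=0xfe r1=0xfc r2=0x9b r3=0x92  N=1 Z=0
after  5: r0=0xfe r1=0xfc r2=0x9b r3=0x6c  N=0 Z=0
after  6: r0=0xfe r1=0x02 r2=0x9b r3=0x6c  N=0 Z=0
-- IRQ taken; context saved, return-PC = 7 --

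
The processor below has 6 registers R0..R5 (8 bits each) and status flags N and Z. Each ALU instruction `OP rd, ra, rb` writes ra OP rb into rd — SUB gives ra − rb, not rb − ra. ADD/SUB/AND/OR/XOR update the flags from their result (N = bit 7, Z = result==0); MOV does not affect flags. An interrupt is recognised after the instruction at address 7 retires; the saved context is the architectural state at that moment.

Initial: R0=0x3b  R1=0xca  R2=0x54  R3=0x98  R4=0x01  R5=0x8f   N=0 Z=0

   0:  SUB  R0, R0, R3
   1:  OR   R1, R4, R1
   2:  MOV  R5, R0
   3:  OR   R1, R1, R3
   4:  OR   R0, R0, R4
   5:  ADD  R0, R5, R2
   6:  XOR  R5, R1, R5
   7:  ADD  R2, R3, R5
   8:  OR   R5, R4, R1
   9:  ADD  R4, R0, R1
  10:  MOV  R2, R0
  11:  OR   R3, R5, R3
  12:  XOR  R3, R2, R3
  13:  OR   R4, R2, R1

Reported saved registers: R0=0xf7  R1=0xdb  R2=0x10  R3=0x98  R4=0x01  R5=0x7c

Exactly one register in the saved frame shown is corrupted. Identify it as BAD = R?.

BAD = R5

after  0: R0=0xa3 R1=0xca R2=0x54 R3=0x98 R4=0x01 R5=0x8f  N=1 Z=0
after  1: R0=0xa3 R1=0xcb R2=0x54 R3=0x98 R4=0x01 R5=0x8f  N=1 Z=0
after  2: R0=0xa3 R1=0xcb R2=0x54 R3=0x98 R4=0x01 R5=0xa3  N=1 Z=0
after  3: R0=0xa3 R1=0xdb R2=0x54 R3=0x98 R4=0x01 R5=0xa3  N=1 Z=0
after  4: R0=0xa3 R1=0xdb R2=0x54 R3=0x98 R4=0x01 R5=0xa3  N=1 Z=0
after  5: R0=0xf7 R1=0xdb R2=0x54 R3=0x98 R4=0x01 R5=0xa3  N=1 Z=0
after  6: R0=0xf7 R1=0xdb R2=0x54 R3=0x98 R4=0x01 R5=0x78  N=0 Z=0
after  7: R0=0xf7 R1=0xdb R2=0x10 R3=0x98 R4=0x01 R5=0x78  N=0 Z=0
-- IRQ taken; context saved, return-PC = 8 --
mismatch: R5: reported 0x7c vs actual 0x78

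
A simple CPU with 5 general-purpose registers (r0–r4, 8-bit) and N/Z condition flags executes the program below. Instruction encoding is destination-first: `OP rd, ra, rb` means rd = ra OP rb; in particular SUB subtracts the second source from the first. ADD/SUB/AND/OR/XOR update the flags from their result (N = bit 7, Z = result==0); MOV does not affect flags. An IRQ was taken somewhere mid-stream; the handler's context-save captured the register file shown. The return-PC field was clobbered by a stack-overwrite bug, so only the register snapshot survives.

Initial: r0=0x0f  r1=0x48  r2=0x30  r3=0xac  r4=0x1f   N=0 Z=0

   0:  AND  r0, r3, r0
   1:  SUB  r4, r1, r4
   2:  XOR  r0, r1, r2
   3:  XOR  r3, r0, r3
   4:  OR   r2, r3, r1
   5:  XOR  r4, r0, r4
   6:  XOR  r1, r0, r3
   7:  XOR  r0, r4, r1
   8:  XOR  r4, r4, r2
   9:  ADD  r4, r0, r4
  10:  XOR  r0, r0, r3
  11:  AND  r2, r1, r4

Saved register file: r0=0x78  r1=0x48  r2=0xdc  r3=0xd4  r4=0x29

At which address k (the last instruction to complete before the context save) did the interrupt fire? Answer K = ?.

K = 4

after  0: r0=0x0c r1=0x48 r2=0x30 r3=0xac r4=0x1f  N=0 Z=0
after  1: r0=0x0c r1=0x48 r2=0x30 r3=0xac r4=0x29  N=0 Z=0
after  2: r0=0x78 r1=0x48 r2=0x30 r3=0xac r4=0x29  N=0 Z=0
after  3: r0=0x78 r1=0x48 r2=0x30 r3=0xd4 r4=0x29  N=1 Z=0
after  4: r0=0x78 r1=0x48 r2=0xdc r3=0xd4 r4=0x29  N=1 Z=0
-- IRQ taken; context saved, return-PC = 5 --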